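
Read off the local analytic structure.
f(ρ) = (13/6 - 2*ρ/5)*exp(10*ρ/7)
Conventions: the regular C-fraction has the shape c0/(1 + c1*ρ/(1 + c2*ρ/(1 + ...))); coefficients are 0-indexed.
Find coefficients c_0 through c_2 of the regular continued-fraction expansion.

Taylor coefficients (expand at 0): a_0 = 13/6, a_1 = 283/105, a_2 = 241/147.
c0 = a_0 = 13/6. Peel one level at a time: if S = 1 + c*ρ/S' with S'(0) = 1, then c is the ρ-coefficient of S and S' = c*ρ/(S - 1).
S_1 = c0/f = 1 + (-566/455)*ρ + (163706/207025)*ρ^2 + ...; c1 = -566/455.
S_2 = c1*ρ/(S_1 - 1) = 1 + (81853/128765)*ρ + ...; c2 = 81853/128765.

The regular C-fraction coefficients are [13/6, -566/455, 81853/128765].


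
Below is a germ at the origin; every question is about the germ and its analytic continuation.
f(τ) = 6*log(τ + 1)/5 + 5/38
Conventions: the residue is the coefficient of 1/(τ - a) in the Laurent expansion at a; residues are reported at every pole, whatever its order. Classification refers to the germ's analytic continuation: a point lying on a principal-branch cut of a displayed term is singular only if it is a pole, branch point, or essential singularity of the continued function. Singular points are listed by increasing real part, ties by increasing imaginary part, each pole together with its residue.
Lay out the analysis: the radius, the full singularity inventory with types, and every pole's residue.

Branch term (6/5)*log(1 - τ/(-1)): its argument vanishes at τ = -1, a logarithmic branch point, modulus 1.
The radius of convergence is the smallest modulus among the singular points: 1.

Radius of convergence at 0: 1.
At -1: a logarithmic branch point.


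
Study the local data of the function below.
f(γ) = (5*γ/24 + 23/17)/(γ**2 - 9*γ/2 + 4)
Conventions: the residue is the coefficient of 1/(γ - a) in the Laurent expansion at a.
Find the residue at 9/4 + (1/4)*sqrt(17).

The factor γ**2 - 9*γ/2 + 4 splits as (γ - a)(γ - a') with a = 9/4 + (1/4)*sqrt(17), a' = 9/4 - (1/4)*sqrt(17). At the order-1 pole a set g(γ) = (γ - a)*f(γ) = [5*γ/24 + 23/17] / (γ - a').
Simple pole: residue = g(a) at a = 9/4 + (1/4)*sqrt(17), which is 5/48 + (991/4624)*sqrt(17).

The residue is 5/48 + (991/4624)*sqrt(17).


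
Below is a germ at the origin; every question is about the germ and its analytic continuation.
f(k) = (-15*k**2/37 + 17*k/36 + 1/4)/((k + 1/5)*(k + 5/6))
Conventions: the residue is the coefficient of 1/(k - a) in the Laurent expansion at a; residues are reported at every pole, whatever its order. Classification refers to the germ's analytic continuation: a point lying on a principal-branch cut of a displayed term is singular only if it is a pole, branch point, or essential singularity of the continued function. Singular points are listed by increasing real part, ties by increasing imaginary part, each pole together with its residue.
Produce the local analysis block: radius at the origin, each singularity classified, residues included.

Denominator factor (k + 5/6): pole of order 1 at -5/6, modulus 5/6.
Denominator factor (k + 1/5): pole of order 1 at -1/5, modulus 1/5.
The radius of convergence is the smallest modulus among the singular points: 1/5.
At the order-1 pole -5/6 set g(k) = (k - (-5/6))*f(k) = (-15*k**2/37 + 17*k/36 + 1/4)/(k + 1/5).
Simple pole: residue = g(a) at a = -5/6, which is 16985/25308.
At the order-1 pole -1/5 set g(k) = (k - (-1/5))*f(k) = (-15*k**2/37 + 17*k/36 + 1/4)/(k + 5/6).
Simple pole: residue = g(a) at a = -1/5, which is 464/2109.
List the singular points by increasing real part (a conjugate pair: the negative imaginary part first).

Radius of convergence at 0: 1/5.
At -5/6: a pole of order 1; residue 16985/25308.
At -1/5: a pole of order 1; residue 464/2109.


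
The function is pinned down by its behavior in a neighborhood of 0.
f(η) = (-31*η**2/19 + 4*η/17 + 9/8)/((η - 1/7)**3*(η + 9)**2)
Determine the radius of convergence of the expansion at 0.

The radius of convergence is 1/7.

Denominator factor (η + 9)^2: pole of order 2 at -9, modulus 9.
Denominator factor (η - 1/7)^3: pole of order 3 at 1/7, modulus 1/7.
The radius of convergence is the smallest modulus among the singular points: 1/7.


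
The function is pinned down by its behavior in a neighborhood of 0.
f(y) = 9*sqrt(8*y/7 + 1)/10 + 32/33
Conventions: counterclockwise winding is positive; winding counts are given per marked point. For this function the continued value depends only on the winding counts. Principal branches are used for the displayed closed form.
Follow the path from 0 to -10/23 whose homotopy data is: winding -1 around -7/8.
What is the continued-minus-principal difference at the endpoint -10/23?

The rational part is single-valued and drops out of the difference; each branch term changes only by its own monodromy.
(9/10)*sqrt(1 - y/(-7/8)): winding -1 is odd, the square root flips sign, contributing -2*(9/10)*sqrt(1 - (-10/23)/(-7/8)) = -2*(9/10)*sqrt(81/161) = -(81/805)*sqrt(161).
Summing the contributions at y = -10/23 gives -(81/805)*sqrt(161).

Continued minus principal equals -(81/805)*sqrt(161).


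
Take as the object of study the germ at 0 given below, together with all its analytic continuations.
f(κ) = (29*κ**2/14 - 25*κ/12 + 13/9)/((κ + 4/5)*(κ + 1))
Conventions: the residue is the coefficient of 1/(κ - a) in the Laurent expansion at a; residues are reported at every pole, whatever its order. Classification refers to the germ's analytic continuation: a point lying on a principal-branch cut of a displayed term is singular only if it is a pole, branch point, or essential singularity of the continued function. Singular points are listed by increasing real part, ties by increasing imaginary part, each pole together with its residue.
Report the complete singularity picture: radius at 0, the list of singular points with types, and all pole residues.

Radius of convergence at 0: 4/5.
At -1: a pole of order 1; residue -7055/252.
At -4/5: a pole of order 1; residue 6988/315.

Denominator factor (κ + 1): pole of order 1 at -1, modulus 1.
Denominator factor (κ + 4/5): pole of order 1 at -4/5, modulus 4/5.
The radius of convergence is the smallest modulus among the singular points: 4/5.
At the order-1 pole -1 set g(κ) = (κ - (-1))*f(κ) = (29*κ**2/14 - 25*κ/12 + 13/9)/(κ + 4/5).
Simple pole: residue = g(a) at a = -1, which is -7055/252.
At the order-1 pole -4/5 set g(κ) = (κ - (-4/5))*f(κ) = (29*κ**2/14 - 25*κ/12 + 13/9)/(κ + 1).
Simple pole: residue = g(a) at a = -4/5, which is 6988/315.
List the singular points by increasing real part (a conjugate pair: the negative imaginary part first).


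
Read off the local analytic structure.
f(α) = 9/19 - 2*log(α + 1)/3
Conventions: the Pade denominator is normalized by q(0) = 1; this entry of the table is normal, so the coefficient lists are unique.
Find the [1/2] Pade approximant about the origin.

Taylor coefficients needed (expand at 0): a_0 = 9/19, a_1 = -2/3, a_2 = 1/3, a_3 = -2/9.
Write the denominator as Q(α) = 1 + q1*α + q2*α^2. Requiring Q*f - P = O(α^4) with deg P <= 1 kills the coefficients of α^2..α^3 in Q*f:
  α^2: a_2 + q1*a_1 + q2*a_0 = 0, i.e. 1/3 + (-2/3)*q1 + (9/19)*q2 = 0.
  α^3: a_3 + q1*a_2 + q2*a_1 = 0, i.e. -2/9 + (1/3)*q1 + (-2/3)*q2 = 0.
Solving this linear system: q1 = 20/49, q2 = -19/147.
The numerator is Q*f truncated at degree 1: P0 = a_0 = 9/19; P1 = a_1 + q1*a_0 = -1322/2793.

The Pade approximant has numerator coefficients [9/19, -1322/2793]; denominator coefficients [1, 20/49, -19/147].


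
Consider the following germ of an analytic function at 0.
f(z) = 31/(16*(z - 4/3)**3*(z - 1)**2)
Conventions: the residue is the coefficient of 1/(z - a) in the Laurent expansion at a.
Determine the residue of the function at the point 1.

The residue is -7533/16.

At the order-2 pole 1 set g(z) = (z - (1))^2*f(z) = 31/(16*(z - 4/3)**3).
Order-2 pole: residue = g'(a); g'(1) = -7533/16, so the residue is -7533/16.


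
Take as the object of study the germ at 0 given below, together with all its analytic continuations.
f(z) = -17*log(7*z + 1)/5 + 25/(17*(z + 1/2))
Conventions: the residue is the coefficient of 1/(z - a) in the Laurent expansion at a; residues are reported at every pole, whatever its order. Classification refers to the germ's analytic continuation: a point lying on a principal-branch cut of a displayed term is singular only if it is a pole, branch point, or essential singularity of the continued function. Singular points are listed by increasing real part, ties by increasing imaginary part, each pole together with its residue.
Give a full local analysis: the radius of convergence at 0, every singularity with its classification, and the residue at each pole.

Radius of convergence at 0: 1/7.
At -1/2: a pole of order 1; residue 25/17.
At -1/7: a logarithmic branch point.

Denominator factor (z + 1/2): pole of order 1 at -1/2, modulus 1/2.
Branch term (-17/5)*log(1 - z/(-1/7)): its argument vanishes at z = -1/7, a logarithmic branch point, modulus 1/7.
The radius of convergence is the smallest modulus among the singular points: 1/7.
The branch term is analytic at -1/2 and contributes nothing to the residue; only the rational part matters.
At the order-1 pole -1/2 set g(z) = (z - (-1/2))*(rational part) = 25/17.
Simple pole: residue = g(a) at a = -1/2, which is 25/17.
List the singular points by increasing real part (a conjugate pair: the negative imaginary part first).


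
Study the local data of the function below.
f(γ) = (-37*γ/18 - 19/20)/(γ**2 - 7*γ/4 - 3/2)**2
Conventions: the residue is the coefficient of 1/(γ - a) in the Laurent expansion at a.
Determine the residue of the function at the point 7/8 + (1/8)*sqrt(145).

The factor γ**2 - 7*γ/4 - 3/2 splits as (γ - a)(γ - a') with a = 7/8 + (1/8)*sqrt(145), a' = 7/8 - (1/8)*sqrt(145). At the order-2 pole a set g(γ) = (γ - a)^2*f(γ) = [-37*γ/18 - 19/20] / (γ - a')^2.
Order-2 pole: residue = g'(a); g'(7/8 + (1/8)*sqrt(145)) = (15832/946125)*sqrt(145), so the residue is (15832/946125)*sqrt(145).

The residue is (15832/946125)*sqrt(145).


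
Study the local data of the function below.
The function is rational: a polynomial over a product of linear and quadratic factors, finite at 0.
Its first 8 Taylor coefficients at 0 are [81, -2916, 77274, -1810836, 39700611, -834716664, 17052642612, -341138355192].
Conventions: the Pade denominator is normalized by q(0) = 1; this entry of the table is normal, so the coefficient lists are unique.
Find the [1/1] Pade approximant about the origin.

The Pade approximant has numerator coefficients [81, -1539/2]; denominator coefficients [1, 53/2].

Taylor coefficients needed (read off): a_0 = 81, a_1 = -2916, a_2 = 77274.
Write the denominator as Q(z) = 1 + q1*z. Requiring Q*f - P = O(z^3) with deg P <= 1 kills the coefficients of z^2..z^2 in Q*f:
  z^2: a_2 + q1*a_1 = 0, i.e. 77274 + (-2916)*q1 = 0.
Solving this linear system: q1 = 53/2.
The numerator is Q*f truncated at degree 1: P0 = a_0 = 81; P1 = a_1 + q1*a_0 = -1539/2.


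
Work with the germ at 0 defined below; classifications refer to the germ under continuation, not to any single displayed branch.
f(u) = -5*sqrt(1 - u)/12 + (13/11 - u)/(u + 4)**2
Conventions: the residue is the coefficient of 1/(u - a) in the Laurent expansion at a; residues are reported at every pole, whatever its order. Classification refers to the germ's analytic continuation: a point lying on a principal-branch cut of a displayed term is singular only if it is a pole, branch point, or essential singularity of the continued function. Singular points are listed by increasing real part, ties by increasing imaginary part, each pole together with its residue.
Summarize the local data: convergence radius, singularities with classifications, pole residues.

Radius of convergence at 0: 1.
At -4: a pole of order 2; residue -1.
At 1: an algebraic (square-root) branch point.

Denominator factor (u + 4)^2: pole of order 2 at -4, modulus 4.
Branch term (-5/12)*sqrt(1 - u/(1)): its argument vanishes at u = 1, a square-root branch point, modulus 1.
The radius of convergence is the smallest modulus among the singular points: 1.
The branch term is analytic at -4 and contributes nothing to the residue; only the rational part matters.
At the order-2 pole -4 set g(u) = (u - (-4))^2*(rational part) = 13/11 - u.
Order-2 pole: residue = g'(a); g'(-4) = -1, so the residue is -1.
List the singular points by increasing real part (a conjugate pair: the negative imaginary part first).


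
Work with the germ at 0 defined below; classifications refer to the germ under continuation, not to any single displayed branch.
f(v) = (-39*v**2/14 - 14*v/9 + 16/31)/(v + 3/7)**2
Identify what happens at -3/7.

The denominator factor v + 3/7 vanishes at -3/7 and appears to the power 2; the numerator there equals 42817/63798, nonzero, and no other factor vanishes.
Hence a pole whose order is the multiplicity, 2.

The point is a pole of order 2.


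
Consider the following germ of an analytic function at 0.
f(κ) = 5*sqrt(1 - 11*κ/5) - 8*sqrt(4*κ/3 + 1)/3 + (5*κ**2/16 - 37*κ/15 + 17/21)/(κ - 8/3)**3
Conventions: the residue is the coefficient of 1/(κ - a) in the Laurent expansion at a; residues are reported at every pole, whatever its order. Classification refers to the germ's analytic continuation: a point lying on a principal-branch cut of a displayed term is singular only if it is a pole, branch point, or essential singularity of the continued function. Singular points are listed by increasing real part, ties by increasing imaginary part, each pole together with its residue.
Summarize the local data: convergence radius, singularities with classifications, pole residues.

Denominator factor (κ - 8/3)^3: pole of order 3 at 8/3, modulus 8/3.
Branch term (-8/3)*sqrt(1 - κ/(-3/4)): its argument vanishes at κ = -3/4, a square-root branch point, modulus 3/4.
Branch term (5)*sqrt(1 - κ/(5/11)): its argument vanishes at κ = 5/11, a square-root branch point, modulus 5/11.
The radius of convergence is the smallest modulus among the singular points: 5/11.
The branch terms are analytic at 8/3 and contribute nothing to the residue; only the rational part matters.
At the order-3 pole 8/3 set g(κ) = (κ - (8/3))^3*(rational part) = 5*κ**2/16 - 37*κ/15 + 17/21.
Order-3 pole: residue = g''(a)/2; g''(8/3) = 5/8, so the residue is 5/16.
List the singular points by increasing real part (a conjugate pair: the negative imaginary part first).

Radius of convergence at 0: 5/11.
At -3/4: an algebraic (square-root) branch point.
At 5/11: an algebraic (square-root) branch point.
At 8/3: a pole of order 3; residue 5/16.


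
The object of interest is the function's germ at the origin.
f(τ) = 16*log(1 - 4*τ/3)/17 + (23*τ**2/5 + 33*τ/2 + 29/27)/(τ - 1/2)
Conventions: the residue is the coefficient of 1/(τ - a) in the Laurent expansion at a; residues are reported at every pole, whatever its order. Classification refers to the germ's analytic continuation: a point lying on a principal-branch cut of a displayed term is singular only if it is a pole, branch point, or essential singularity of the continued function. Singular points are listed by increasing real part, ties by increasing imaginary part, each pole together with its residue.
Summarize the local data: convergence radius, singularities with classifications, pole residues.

Radius of convergence at 0: 1/2.
At 1/2: a pole of order 1; residue 1414/135.
At 3/4: a logarithmic branch point.

Denominator factor (τ - 1/2): pole of order 1 at 1/2, modulus 1/2.
Branch term (16/17)*log(1 - τ/(3/4)): its argument vanishes at τ = 3/4, a logarithmic branch point, modulus 3/4.
The radius of convergence is the smallest modulus among the singular points: 1/2.
The branch term is analytic at 1/2 and contributes nothing to the residue; only the rational part matters.
At the order-1 pole 1/2 set g(τ) = (τ - (1/2))*(rational part) = 23*τ**2/5 + 33*τ/2 + 29/27.
Simple pole: residue = g(a) at a = 1/2, which is 1414/135.
List the singular points by increasing real part (a conjugate pair: the negative imaginary part first).


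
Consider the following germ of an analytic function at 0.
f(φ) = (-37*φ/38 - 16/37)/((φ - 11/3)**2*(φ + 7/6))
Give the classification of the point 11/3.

The denominator factor φ - 11/3 vanishes at 11/3 and appears to the power 2; the numerator there equals -16883/4218, nonzero, and no other factor vanishes.
Hence a pole whose order is the multiplicity, 2.

The point is a pole of order 2.


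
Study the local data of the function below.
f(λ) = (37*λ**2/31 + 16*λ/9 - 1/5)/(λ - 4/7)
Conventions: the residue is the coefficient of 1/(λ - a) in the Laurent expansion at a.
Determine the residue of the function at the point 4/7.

At the order-1 pole 4/7 set g(λ) = (λ - (4/7))*f(λ) = 37*λ**2/31 + 16*λ/9 - 1/5.
Simple pole: residue = g(a) at a = 4/7, which is 82409/68355.

The residue is 82409/68355.


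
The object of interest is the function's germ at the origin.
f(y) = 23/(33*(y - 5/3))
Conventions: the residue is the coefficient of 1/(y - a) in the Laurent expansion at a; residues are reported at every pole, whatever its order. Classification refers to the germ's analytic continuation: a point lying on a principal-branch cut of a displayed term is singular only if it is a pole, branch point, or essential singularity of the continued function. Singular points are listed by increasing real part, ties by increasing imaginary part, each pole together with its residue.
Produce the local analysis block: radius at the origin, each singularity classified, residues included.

Radius of convergence at 0: 5/3.
At 5/3: a pole of order 1; residue 23/33.

Denominator factor (y - 5/3): pole of order 1 at 5/3, modulus 5/3.
The radius of convergence is the smallest modulus among the singular points: 5/3.
At the order-1 pole 5/3 set g(y) = (y - (5/3))*f(y) = 23/33.
Simple pole: residue = g(a) at a = 5/3, which is 23/33.


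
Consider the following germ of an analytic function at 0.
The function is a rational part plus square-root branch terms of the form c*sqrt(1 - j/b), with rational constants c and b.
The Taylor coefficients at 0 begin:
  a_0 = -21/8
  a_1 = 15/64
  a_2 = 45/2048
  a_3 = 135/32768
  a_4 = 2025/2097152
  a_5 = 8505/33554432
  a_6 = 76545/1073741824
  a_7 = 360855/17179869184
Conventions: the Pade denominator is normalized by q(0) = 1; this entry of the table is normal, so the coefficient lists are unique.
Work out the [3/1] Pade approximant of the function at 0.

Taylor coefficients needed (read off): a_0 = -21/8, a_1 = 15/64, a_2 = 45/2048, a_3 = 135/32768, a_4 = 2025/2097152.
Write the denominator as Q(j) = 1 + q1*j. Requiring Q*f - P = O(j^5) with deg P <= 3 kills the coefficients of j^4..j^4 in Q*f:
  j^4: a_4 + q1*a_3 = 0, i.e. 2025/2097152 + (135/32768)*q1 = 0.
Solving this linear system: q1 = -15/64.
The numerator is Q*f truncated at degree 3: P0 = a_0 = -21/8; P1 = a_1 + q1*a_0 = 435/512; P2 = a_2 + q1*a_1 = -135/4096; P3 = a_3 + q1*a_2 = -135/131072.

The Pade approximant has numerator coefficients [-21/8, 435/512, -135/4096, -135/131072]; denominator coefficients [1, -15/64].


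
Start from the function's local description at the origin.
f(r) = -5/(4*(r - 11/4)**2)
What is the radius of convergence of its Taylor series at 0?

The radius of convergence is 11/4.

Denominator factor (r - 11/4)^2: pole of order 2 at 11/4, modulus 11/4.
The radius of convergence is the smallest modulus among the singular points: 11/4.


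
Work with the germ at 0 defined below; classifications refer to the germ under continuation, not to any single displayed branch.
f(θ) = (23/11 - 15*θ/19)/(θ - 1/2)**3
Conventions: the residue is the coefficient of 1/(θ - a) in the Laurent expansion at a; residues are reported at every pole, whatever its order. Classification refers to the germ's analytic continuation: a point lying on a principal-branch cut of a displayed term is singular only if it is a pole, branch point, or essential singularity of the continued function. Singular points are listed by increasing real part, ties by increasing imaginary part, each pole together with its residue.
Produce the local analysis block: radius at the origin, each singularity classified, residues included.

Denominator factor (θ - 1/2)^3: pole of order 3 at 1/2, modulus 1/2.
The radius of convergence is the smallest modulus among the singular points: 1/2.
At the order-3 pole 1/2 set g(θ) = (θ - (1/2))^3*f(θ) = 23/11 - 15*θ/19.
Order-3 pole: residue = g''(a)/2; g''(1/2) = 0, so the residue is 0.

Radius of convergence at 0: 1/2.
At 1/2: a pole of order 3; residue 0.


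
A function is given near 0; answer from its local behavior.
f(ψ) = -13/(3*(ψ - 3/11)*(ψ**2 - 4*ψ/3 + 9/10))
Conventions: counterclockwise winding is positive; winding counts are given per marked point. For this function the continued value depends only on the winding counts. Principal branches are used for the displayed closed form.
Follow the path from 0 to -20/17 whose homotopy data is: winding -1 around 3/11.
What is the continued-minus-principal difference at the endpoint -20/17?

Continued minus principal equals 0.

The function is rational, hence single-valued: continuing it around any pole returns the same value, so the difference is 0.


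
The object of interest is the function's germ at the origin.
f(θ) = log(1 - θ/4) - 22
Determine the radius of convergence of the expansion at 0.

The radius of convergence is 4.

Branch term (1)*log(1 - θ/(4)): its argument vanishes at θ = 4, a logarithmic branch point, modulus 4.
The radius of convergence is the smallest modulus among the singular points: 4.


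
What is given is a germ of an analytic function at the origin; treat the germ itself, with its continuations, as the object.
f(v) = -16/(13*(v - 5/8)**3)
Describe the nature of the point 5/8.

The point is a pole of order 3.

The denominator factor v - 5/8 vanishes at 5/8 and appears to the power 3; the numerator there equals -16/13, nonzero, and no other factor vanishes.
Hence a pole whose order is the multiplicity, 3.


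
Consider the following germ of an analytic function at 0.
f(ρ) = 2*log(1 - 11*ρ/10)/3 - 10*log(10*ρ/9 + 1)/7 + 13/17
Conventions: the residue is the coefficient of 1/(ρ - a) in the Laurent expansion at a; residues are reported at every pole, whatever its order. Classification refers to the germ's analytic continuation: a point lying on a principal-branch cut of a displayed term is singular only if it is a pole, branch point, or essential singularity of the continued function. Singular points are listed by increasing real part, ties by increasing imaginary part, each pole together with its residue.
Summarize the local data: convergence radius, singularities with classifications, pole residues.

Branch term (2/3)*log(1 - ρ/(10/11)): its argument vanishes at ρ = 10/11, a logarithmic branch point, modulus 10/11.
Branch term (-10/7)*log(1 - ρ/(-9/10)): its argument vanishes at ρ = -9/10, a logarithmic branch point, modulus 9/10.
The radius of convergence is the smallest modulus among the singular points: 9/10.
List the singular points by increasing real part (a conjugate pair: the negative imaginary part first).

Radius of convergence at 0: 9/10.
At -9/10: a logarithmic branch point.
At 10/11: a logarithmic branch point.


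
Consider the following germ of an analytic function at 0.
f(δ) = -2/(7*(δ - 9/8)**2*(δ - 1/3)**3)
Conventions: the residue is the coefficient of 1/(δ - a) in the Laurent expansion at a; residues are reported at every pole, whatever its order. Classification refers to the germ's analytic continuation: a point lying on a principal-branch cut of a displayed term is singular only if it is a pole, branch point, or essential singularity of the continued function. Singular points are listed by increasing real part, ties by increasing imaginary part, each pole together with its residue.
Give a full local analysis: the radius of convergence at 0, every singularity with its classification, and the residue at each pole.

Radius of convergence at 0: 1/3.
At 1/3: a pole of order 3; residue -1990656/912247.
At 9/8: a pole of order 2; residue 1990656/912247.

Denominator factor (δ - 1/3)^3: pole of order 3 at 1/3, modulus 1/3.
Denominator factor (δ - 9/8)^2: pole of order 2 at 9/8, modulus 9/8.
The radius of convergence is the smallest modulus among the singular points: 1/3.
At the order-3 pole 1/3 set g(δ) = (δ - (1/3))^3*f(δ) = -2/(7*(δ - 9/8)**2).
Order-3 pole: residue = g''(a)/2; g''(1/3) = -3981312/912247, so the residue is -1990656/912247.
At the order-2 pole 9/8 set g(δ) = (δ - (9/8))^2*f(δ) = -2/(7*(δ - 1/3)**3).
Order-2 pole: residue = g'(a); g'(9/8) = 1990656/912247, so the residue is 1990656/912247.
List the singular points by increasing real part (a conjugate pair: the negative imaginary part first).


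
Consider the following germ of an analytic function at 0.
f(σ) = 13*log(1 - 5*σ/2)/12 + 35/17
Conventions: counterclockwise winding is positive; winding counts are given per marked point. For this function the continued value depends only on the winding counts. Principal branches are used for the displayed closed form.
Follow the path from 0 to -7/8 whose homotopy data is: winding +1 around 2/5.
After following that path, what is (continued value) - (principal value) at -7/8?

Continued minus principal equals (13/6)*pi*i.

The rational part is single-valued and drops out of the difference; each branch term changes only by its own monodromy.
(13/12)*log(1 - σ/(2/5)): each positive loop around 2/5 adds 2*pi*i to the log, so winding +1 contributes (13/12)*(1)*2*pi*i = (13/6)*pi*i.
Summing the contributions at σ = -7/8 gives (13/6)*pi*i.


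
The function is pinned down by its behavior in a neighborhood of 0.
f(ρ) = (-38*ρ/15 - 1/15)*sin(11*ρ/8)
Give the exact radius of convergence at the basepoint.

The radius of convergence is infinite.

The factor sin(11*ρ/8) is entire and contributes no finite singular point.
The polynomial part has no poles.
No finite singular points: the Taylor series at 0 converges everywhere.


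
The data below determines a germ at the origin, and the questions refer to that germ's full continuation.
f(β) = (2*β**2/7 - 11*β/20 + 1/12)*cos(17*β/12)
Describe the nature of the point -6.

There is no denominator, hence no pole anywhere.
The factor cos(17*β/12) is entire.
So the germ continues analytically to -6.

The point is a regular point.


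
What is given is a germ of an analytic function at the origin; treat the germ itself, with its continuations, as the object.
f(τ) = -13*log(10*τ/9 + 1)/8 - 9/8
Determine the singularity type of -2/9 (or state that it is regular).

There is no denominator, hence no pole anywhere.
Branch term log(1 - τ/(-9/10)): argument at -2/9 is 61/81, nonzero, so -2/9 is not its branch point (a point on a principal cut is still regular for the continued germ).
So the germ continues analytically to -2/9.

The point is a regular point.


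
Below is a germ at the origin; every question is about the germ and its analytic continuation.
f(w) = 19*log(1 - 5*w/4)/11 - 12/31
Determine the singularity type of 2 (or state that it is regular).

The point is a regular point.

There is no denominator, hence no pole anywhere.
Branch term log(1 - w/(4/5)): argument at 2 is -3/2, nonzero, so 2 is not its branch point (a point on a principal cut is still regular for the continued germ).
So the germ continues analytically to 2.


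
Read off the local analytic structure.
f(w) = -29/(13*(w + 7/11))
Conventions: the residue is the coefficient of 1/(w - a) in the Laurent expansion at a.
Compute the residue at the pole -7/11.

At the order-1 pole -7/11 set g(w) = (w - (-7/11))*f(w) = -29/13.
Simple pole: residue = g(a) at a = -7/11, which is -29/13.

The residue is -29/13.


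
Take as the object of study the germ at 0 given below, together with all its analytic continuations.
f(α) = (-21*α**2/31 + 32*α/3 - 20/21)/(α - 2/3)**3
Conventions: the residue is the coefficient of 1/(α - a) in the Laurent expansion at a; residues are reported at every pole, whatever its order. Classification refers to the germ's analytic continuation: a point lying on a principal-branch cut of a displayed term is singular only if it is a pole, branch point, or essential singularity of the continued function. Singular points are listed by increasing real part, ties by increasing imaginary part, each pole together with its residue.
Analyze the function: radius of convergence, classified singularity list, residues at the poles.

Denominator factor (α - 2/3)^3: pole of order 3 at 2/3, modulus 2/3.
The radius of convergence is the smallest modulus among the singular points: 2/3.
At the order-3 pole 2/3 set g(α) = (α - (2/3))^3*f(α) = -21*α**2/31 + 32*α/3 - 20/21.
Order-3 pole: residue = g''(a)/2; g''(2/3) = -42/31, so the residue is -21/31.

Radius of convergence at 0: 2/3.
At 2/3: a pole of order 3; residue -21/31.


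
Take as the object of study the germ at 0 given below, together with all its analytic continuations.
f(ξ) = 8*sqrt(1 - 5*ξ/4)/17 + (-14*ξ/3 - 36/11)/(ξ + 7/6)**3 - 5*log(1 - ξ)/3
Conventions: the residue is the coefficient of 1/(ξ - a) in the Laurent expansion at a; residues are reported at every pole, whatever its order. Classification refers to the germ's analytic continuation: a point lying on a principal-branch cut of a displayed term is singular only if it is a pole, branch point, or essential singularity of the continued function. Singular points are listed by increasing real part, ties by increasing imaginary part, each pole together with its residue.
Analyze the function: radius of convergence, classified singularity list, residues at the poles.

Denominator factor (ξ + 7/6)^3: pole of order 3 at -7/6, modulus 7/6.
Branch term (-5/3)*log(1 - ξ/(1)): its argument vanishes at ξ = 1, a logarithmic branch point, modulus 1.
Branch term (8/17)*sqrt(1 - ξ/(4/5)): its argument vanishes at ξ = 4/5, a square-root branch point, modulus 4/5.
The radius of convergence is the smallest modulus among the singular points: 4/5.
The branch terms are analytic at -7/6 and contribute nothing to the residue; only the rational part matters.
At the order-3 pole -7/6 set g(ξ) = (ξ - (-7/6))^3*(rational part) = -14*ξ/3 - 36/11.
Order-3 pole: residue = g''(a)/2; g''(-7/6) = 0, so the residue is 0.
List the singular points by increasing real part (a conjugate pair: the negative imaginary part first).

Radius of convergence at 0: 4/5.
At -7/6: a pole of order 3; residue 0.
At 4/5: an algebraic (square-root) branch point.
At 1: a logarithmic branch point.


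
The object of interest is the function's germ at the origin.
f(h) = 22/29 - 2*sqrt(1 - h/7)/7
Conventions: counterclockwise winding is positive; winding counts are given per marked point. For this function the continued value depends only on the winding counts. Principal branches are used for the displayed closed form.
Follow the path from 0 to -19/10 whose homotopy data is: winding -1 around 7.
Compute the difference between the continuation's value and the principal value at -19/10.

The rational part is single-valued and drops out of the difference; each branch term changes only by its own monodromy.
(-2/7)*sqrt(1 - h/(7)): winding -1 is odd, the square root flips sign, contributing -2*(-2/7)*sqrt(1 - (-19/10)/(7)) = -2*(-2/7)*sqrt(89/70) = (2/245)*sqrt(6230).
Summing the contributions at h = -19/10 gives (2/245)*sqrt(6230).

Continued minus principal equals (2/245)*sqrt(6230).


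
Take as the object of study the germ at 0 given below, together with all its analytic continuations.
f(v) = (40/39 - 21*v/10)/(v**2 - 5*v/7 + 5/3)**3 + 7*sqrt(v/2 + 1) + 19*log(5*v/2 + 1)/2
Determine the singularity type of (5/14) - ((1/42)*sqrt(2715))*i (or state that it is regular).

The point is a pole of order 3.

The denominator factor v**2 - 5*v/7 + 5/3 vanishes at (5/14) - ((1/42)*sqrt(2715))*i and appears to the power 3; the numerator there equals (43/156) + ((1/20)*sqrt(2715))*i, nonzero, and no other factor vanishes.
The branch terms are analytic at this point.
Hence a pole whose order is the multiplicity, 3.


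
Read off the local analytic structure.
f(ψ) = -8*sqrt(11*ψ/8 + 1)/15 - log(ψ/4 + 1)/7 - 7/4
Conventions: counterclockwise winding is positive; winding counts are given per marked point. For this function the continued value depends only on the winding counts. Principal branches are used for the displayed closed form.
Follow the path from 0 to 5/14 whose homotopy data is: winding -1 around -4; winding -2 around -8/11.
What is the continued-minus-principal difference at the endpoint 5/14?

The rational part is single-valued and drops out of the difference; each branch term changes only by its own monodromy.
(-8/15)*sqrt(1 - ψ/(-8/11)): winding -2 is even, the square root returns to the same sheet, contribution 0.
(-1/7)*log(1 - ψ/(-4)): each positive loop around -4 adds 2*pi*i to the log, so winding -1 contributes (-1/7)*(-1)*2*pi*i = (2/7)*pi*i.
Summing the contributions at ψ = 5/14 gives (2/7)*pi*i.

Continued minus principal equals (2/7)*pi*i.


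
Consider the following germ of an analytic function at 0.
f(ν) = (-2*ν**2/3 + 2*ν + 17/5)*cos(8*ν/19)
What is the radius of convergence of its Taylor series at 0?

The factor cos(8*ν/19) is entire and contributes no finite singular point.
The polynomial part has no poles.
No finite singular points: the Taylor series at 0 converges everywhere.

The radius of convergence is infinite.


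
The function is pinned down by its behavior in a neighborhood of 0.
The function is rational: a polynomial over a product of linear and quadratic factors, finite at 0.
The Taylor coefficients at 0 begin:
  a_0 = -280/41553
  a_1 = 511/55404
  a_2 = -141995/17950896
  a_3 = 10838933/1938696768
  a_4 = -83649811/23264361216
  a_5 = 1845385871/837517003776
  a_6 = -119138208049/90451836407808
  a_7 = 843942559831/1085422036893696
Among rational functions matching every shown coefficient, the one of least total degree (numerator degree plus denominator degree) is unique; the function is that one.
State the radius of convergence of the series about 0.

The radius of convergence is 12/7.

No rational of total degree below 5 reproduces all 8 coefficients; solving the [1/4] Pade equations on them gives f(ε) = (ε/8 - 20/19)/((ε + 12/7)*(ε + 9/2)**3), whose expansion matches every shown term.
Denominator factor (ε + 9/2)^3: pole of order 3 at -9/2, modulus 9/2.
Denominator factor (ε + 12/7): pole of order 1 at -12/7, modulus 12/7.
The radius of convergence is the smallest modulus among the singular points: 12/7.


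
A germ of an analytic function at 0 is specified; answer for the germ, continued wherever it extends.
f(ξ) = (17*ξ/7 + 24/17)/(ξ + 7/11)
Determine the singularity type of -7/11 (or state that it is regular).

The denominator factor ξ + 7/11 vanishes at -7/11 and appears to the power 1; the numerator there equals -25/187, nonzero, and no other factor vanishes.
Hence a pole whose order is the multiplicity, 1.

The point is a pole of order 1.


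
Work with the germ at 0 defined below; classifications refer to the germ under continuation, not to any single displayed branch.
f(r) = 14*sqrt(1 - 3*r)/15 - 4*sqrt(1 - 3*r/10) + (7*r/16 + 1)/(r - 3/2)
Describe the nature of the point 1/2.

The point is a regular point.

Denominator factors: r - 3/2 = -1 at r = 1/2 — none vanishes.
Branch term sqrt(1 - r/(10/3)): argument at 1/2 is 17/20, nonzero, so 1/2 is not its branch point (a point on a principal cut is still regular for the continued germ).
Branch term sqrt(1 - r/(1/3)): argument at 1/2 is -1/2, nonzero, so 1/2 is not its branch point (a point on a principal cut is still regular for the continued germ).
So the germ continues analytically to 1/2.


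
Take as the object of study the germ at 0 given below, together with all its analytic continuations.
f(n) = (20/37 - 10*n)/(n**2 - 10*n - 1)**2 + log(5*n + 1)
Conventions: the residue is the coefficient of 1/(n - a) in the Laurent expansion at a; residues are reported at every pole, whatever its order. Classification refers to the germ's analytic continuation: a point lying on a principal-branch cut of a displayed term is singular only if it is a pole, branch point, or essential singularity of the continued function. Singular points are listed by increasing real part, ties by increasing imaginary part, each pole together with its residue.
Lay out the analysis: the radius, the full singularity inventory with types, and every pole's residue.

Denominator factor (n**2 - 10*n - 1)^2: discriminant 104, real irrational roots 5 + sqrt(26) and 5 - sqrt(26); poles of order 2, moduli 5 + sqrt(26) and -5 + sqrt(26).
Branch term (1)*log(1 - n/(-1/5)): its argument vanishes at n = -1/5, a logarithmic branch point, modulus 1/5.
The radius of convergence is the smallest modulus among the singular points: -5 + sqrt(26).
The branch term is analytic at 5 - sqrt(26) and contributes nothing to the residue; only the rational part matters.
The factor n**2 - 10*n - 1 splits as (n - a)(n - a') with a = 5 - sqrt(26), a' = 5 + sqrt(26). At the order-2 pole a set g(n) = (n - a)^2*(rational part) = [20/37 - 10*n] / (n - a')^2.
Order-2 pole: residue = g'(a); g'(5 - sqrt(26)) = -(915/50024)*sqrt(26), so the residue is -(915/50024)*sqrt(26).
The branch term is analytic at 5 + sqrt(26) and contributes nothing to the residue; only the rational part matters.
The factor n**2 - 10*n - 1 splits as (n - a)(n - a') with a = 5 + sqrt(26), a' = 5 - sqrt(26). At the order-2 pole a set g(n) = (n - a)^2*(rational part) = [20/37 - 10*n] / (n - a')^2.
Order-2 pole: residue = g'(a); g'(5 + sqrt(26)) = (915/50024)*sqrt(26), so the residue is (915/50024)*sqrt(26).
List the singular points by increasing real part (a conjugate pair: the negative imaginary part first).

Radius of convergence at 0: -5 + sqrt(26).
At -1/5: a logarithmic branch point.
At 5 - sqrt(26): a pole of order 2; residue -(915/50024)*sqrt(26).
At 5 + sqrt(26): a pole of order 2; residue (915/50024)*sqrt(26).


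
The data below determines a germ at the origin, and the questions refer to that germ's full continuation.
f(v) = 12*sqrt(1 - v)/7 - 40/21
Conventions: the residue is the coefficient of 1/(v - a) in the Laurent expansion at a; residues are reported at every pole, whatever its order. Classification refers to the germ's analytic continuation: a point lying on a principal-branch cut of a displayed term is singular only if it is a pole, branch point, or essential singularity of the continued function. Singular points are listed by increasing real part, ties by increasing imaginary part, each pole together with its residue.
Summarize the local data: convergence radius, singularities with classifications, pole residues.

Radius of convergence at 0: 1.
At 1: an algebraic (square-root) branch point.

Branch term (12/7)*sqrt(1 - v/(1)): its argument vanishes at v = 1, a square-root branch point, modulus 1.
The radius of convergence is the smallest modulus among the singular points: 1.


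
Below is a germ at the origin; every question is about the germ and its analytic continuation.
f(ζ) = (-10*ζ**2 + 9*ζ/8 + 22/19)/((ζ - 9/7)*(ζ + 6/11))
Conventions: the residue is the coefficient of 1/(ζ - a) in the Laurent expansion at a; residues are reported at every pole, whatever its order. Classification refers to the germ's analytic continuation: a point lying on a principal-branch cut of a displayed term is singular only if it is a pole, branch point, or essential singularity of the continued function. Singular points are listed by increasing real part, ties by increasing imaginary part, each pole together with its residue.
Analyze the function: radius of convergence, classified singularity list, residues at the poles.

Radius of convergence at 0: 6/11.
At -6/11: a pole of order 1; residue 156485/117876.
At 9/7: a pole of order 1; residue -1140953/150024.

Denominator factor (ζ + 6/11): pole of order 1 at -6/11, modulus 6/11.
Denominator factor (ζ - 9/7): pole of order 1 at 9/7, modulus 9/7.
The radius of convergence is the smallest modulus among the singular points: 6/11.
At the order-1 pole -6/11 set g(ζ) = (ζ - (-6/11))*f(ζ) = (-10*ζ**2 + 9*ζ/8 + 22/19)/(ζ - 9/7).
Simple pole: residue = g(a) at a = -6/11, which is 156485/117876.
At the order-1 pole 9/7 set g(ζ) = (ζ - (9/7))*f(ζ) = (-10*ζ**2 + 9*ζ/8 + 22/19)/(ζ + 6/11).
Simple pole: residue = g(a) at a = 9/7, which is -1140953/150024.
List the singular points by increasing real part (a conjugate pair: the negative imaginary part first).
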